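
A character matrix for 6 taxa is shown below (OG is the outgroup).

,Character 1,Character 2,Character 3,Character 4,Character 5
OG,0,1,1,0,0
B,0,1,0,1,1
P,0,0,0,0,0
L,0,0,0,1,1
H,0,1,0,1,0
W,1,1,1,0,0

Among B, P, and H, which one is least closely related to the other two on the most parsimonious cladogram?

P

Character polarity is set by the outgroup: the derived state is whichever differs from the outgroup's state, so for Character 2, Character 3 the derived state is '0', and for the remaining characters it is '1'.
Character 1: derived state '1' in W only — an autapomorphy, so it tells us nothing about relationships among taxa.
Character 2 groups L and P, which is incompatible with the clades supported by the remaining characters; treating it as convergent (homoplasy) costs fewer steps than any alternative tree.
Character 3: derived state '0' in B, H, L, and P only — synapomorphy for {B, H, L, P}.
Character 4 (derived state '1') is shared by B, H, and L — a synapomorphy uniting that clade.
Only B and L show the derived state '1' for Character 5, supporting them as a clade.
Most parsimonious ingroup topology: ((((B,L),H),P),W).
H and B share a more recent common ancestor with each other than either does with P, so P is the least closely related of the three.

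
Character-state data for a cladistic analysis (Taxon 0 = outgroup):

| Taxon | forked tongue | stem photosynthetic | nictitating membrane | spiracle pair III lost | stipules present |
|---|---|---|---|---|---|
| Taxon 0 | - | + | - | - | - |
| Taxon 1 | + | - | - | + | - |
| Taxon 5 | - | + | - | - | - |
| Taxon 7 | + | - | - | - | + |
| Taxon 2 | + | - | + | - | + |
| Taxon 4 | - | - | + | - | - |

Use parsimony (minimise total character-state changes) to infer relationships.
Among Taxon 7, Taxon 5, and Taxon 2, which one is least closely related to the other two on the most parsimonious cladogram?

Taxon 5

Character polarity is set by the outgroup: the derived state is whichever differs from the outgroup's state, so for stem photosynthetic the derived state is '-', and for the remaining characters it is '+'.
forked tongue (derived state '+') is shared by Taxon 1, Taxon 2, and Taxon 7 — a synapomorphy uniting that clade.
stem photosynthetic: derived state '-' in Taxon 1, Taxon 2, Taxon 4, and Taxon 7 only — synapomorphy for {Taxon 1, Taxon 2, Taxon 4, Taxon 7}.
nictitating membrane groups Taxon 2 and Taxon 4, which is incompatible with the clades supported by the remaining characters; treating it as convergent (homoplasy) costs fewer steps than any alternative tree.
spiracle pair III lost: derived state '+' in Taxon 1 only — an autapomorphy, so it tells us nothing about relationships among taxa.
stipules present: derived state '+' in Taxon 2 and Taxon 7 only — synapomorphy for {Taxon 2, Taxon 7}.
Most parsimonious ingroup topology: (((Taxon 1,(Taxon 7,Taxon 2)),Taxon 4),Taxon 5).
Taxon 2 and Taxon 7 share a more recent common ancestor with each other than either does with Taxon 5, so Taxon 5 is the least closely related of the three.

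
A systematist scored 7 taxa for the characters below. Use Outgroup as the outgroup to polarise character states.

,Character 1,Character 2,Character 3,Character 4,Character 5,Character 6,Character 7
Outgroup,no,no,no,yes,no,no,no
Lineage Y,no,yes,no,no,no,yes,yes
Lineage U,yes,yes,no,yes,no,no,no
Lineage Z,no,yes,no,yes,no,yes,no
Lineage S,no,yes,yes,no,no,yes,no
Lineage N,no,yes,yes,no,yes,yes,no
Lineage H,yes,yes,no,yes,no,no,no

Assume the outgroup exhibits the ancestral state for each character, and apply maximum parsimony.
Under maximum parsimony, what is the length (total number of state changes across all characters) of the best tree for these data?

Character polarity is set by the outgroup: the derived state is whichever differs from the outgroup's state, so for Character 4 the derived state is 'no', and for the remaining characters it is 'yes'.
Only Lineage H and Lineage U show the derived state 'yes' for Character 1, supporting them as a clade.
All ingroup taxa share the derived state 'yes' for Character 2; it defines the ingroup but does not resolve relationships within it.
Character 3 (derived state 'yes') is shared by Lineage N and Lineage S — a synapomorphy uniting that clade.
Only Lineage N, Lineage S, and Lineage Y show the derived state 'no' for Character 4, supporting them as a clade.
Character 5: derived state 'yes' in Lineage N only — an autapomorphy, so it tells us nothing about relationships among taxa.
Only Lineage N, Lineage S, Lineage Y, and Lineage Z show the derived state 'yes' for Character 6, supporting them as a clade.
Character 7 (derived state 'yes') is unique to Lineage Y (autapomorphy; uninformative for grouping).
Most parsimonious ingroup topology: (((Lineage Y,(Lineage S,Lineage N)),Lineage Z),(Lineage U,Lineage H)).
Changes per character on this tree: Character 1: 1; Character 2: 1; Character 3: 1; Character 4: 1; Character 5: 1; Character 6: 1; Character 7: 1.
Total = 7.

7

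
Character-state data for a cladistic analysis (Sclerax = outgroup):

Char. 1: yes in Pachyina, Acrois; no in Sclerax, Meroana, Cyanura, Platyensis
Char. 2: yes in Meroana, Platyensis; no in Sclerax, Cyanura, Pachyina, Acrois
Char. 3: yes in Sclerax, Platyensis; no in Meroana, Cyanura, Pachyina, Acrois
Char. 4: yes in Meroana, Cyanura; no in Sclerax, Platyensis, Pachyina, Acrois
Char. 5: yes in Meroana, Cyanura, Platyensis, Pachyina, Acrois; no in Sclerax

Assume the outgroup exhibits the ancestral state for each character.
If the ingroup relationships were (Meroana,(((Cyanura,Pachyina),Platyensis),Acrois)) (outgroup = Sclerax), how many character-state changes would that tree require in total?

Map each character onto (Meroana,(((Cyanura,Pachyina),Platyensis),Acrois)) (rooted by Sclerax) and count the minimum state changes it requires (Fitch parsimony):
Char. 1: 2; Char. 2: 2; Char. 3: 2; Char. 4: 2; Char. 5: 1.
Total tree length = 9.

9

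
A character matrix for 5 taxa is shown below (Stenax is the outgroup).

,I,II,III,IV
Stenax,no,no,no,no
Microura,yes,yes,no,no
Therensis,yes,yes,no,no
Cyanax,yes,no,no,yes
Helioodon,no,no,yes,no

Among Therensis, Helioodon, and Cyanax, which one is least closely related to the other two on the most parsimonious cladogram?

The outgroup has state 'no' for every character, so 'yes' is the derived state throughout.
I (derived state 'yes') is shared by Cyanax, Microura, and Therensis — a synapomorphy uniting that clade.
II (derived state 'yes') is shared by Microura and Therensis — a synapomorphy uniting that clade.
III: derived state 'yes' in Helioodon only — an autapomorphy, so it tells us nothing about relationships among taxa.
IV: derived state 'yes' in Cyanax only — an autapomorphy, so it tells us nothing about relationships among taxa.
Most parsimonious ingroup topology: (((Microura,Therensis),Cyanax),Helioodon).
Cyanax and Therensis share a more recent common ancestor with each other than either does with Helioodon, so Helioodon is the least closely related of the three.

Helioodon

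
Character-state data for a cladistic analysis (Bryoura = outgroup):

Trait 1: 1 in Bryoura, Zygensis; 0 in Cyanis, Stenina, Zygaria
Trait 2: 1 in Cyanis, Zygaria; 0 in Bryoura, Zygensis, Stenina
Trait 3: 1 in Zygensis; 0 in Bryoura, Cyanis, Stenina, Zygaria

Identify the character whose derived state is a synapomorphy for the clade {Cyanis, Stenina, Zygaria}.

Character polarity is set by the outgroup: the derived state is whichever differs from the outgroup's state, so for Trait 1 the derived state is '0', and for the remaining characters it is '1'.
Trait 1: derived state '0' in Cyanis, Stenina, and Zygaria only — synapomorphy for {Cyanis, Stenina, Zygaria}.
Only Cyanis and Zygaria show the derived state '1' for Trait 2, supporting them as a clade.
Trait 3 (derived state '1') is unique to Zygensis (autapomorphy; uninformative for grouping).
Most parsimonious ingroup topology: (Zygensis,((Cyanis,Zygaria),Stenina)).
The clade {Cyanis, Stenina, Zygaria} is supported by Trait 1: its derived state '0' occurs in exactly those taxa and in no other taxon (including the outgroup).

Trait 1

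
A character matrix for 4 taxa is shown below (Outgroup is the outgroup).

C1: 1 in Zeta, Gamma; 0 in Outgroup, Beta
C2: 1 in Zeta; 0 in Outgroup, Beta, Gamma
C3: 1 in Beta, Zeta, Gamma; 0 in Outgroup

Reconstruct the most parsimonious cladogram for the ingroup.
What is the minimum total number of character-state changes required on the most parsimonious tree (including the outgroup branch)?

3

The outgroup has state '0' for every character, so '1' is the derived state throughout.
C1 (derived state '1') is shared by Gamma and Zeta — a synapomorphy uniting that clade.
C2 (derived state '1') is unique to Zeta (autapomorphy; uninformative for grouping).
All ingroup taxa share the derived state '1' for C3; it defines the ingroup but does not resolve relationships within it.
Most parsimonious ingroup topology: (Beta,(Zeta,Gamma)).
Changes per character on this tree: C1: 1; C2: 1; C3: 1.
Total = 3.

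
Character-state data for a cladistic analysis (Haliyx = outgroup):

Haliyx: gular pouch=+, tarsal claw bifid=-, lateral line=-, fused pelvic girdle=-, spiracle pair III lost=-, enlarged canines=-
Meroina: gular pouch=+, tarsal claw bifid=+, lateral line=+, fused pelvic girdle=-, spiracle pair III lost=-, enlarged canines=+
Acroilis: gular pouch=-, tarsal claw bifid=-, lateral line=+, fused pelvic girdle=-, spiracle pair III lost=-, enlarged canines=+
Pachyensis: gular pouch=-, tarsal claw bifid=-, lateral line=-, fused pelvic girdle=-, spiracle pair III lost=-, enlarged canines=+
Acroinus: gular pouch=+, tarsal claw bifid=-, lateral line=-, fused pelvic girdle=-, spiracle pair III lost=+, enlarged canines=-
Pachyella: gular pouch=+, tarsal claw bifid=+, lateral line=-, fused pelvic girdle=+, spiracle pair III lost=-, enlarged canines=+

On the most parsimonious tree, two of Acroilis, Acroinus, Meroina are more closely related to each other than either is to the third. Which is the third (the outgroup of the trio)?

Character polarity is set by the outgroup: the derived state is whichever differs from the outgroup's state, so for gular pouch the derived state is '-', and for the remaining characters it is '+'.
gular pouch: derived state '-' in Acroilis and Pachyensis only — synapomorphy for {Acroilis, Pachyensis}.
Only Meroina and Pachyella show the derived state '+' for tarsal claw bifid, supporting them as a clade.
lateral line (state '+') occurs in Acroilis and Meroina but conflicts with the nesting implied by the other characters — most parsimoniously interpreted as homoplasy.
fused pelvic girdle (derived state '+') is unique to Pachyella (autapomorphy; uninformative for grouping).
spiracle pair III lost (derived state '+') is unique to Acroinus (autapomorphy; uninformative for grouping).
enlarged canines: derived state '+' in Acroilis, Meroina, Pachyella, and Pachyensis only — synapomorphy for {Acroilis, Meroina, Pachyella, Pachyensis}.
Most parsimonious ingroup topology: (((Meroina,Pachyella),(Acroilis,Pachyensis)),Acroinus).
Meroina and Acroilis share a more recent common ancestor with each other than either does with Acroinus, so Acroinus is the least closely related of the three.

Acroinus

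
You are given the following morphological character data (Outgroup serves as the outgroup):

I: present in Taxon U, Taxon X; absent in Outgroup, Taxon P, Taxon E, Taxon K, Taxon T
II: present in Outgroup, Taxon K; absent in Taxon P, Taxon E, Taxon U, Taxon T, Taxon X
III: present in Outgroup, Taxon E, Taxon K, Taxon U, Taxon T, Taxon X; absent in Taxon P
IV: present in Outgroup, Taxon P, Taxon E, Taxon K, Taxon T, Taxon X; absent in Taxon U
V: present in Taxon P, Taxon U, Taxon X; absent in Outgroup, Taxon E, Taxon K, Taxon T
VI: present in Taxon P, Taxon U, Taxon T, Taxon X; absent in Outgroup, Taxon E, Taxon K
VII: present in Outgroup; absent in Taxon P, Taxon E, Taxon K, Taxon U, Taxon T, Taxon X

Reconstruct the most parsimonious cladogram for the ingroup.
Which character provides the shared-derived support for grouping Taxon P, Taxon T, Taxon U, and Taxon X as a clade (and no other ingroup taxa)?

Character polarity is set by the outgroup: the derived state is whichever differs from the outgroup's state, so for II, III, IV, VII the derived state is 'absent', and for the remaining characters it is 'present'.
I: derived state 'present' in Taxon U and Taxon X only — synapomorphy for {Taxon U, Taxon X}.
Only Taxon E, Taxon P, Taxon T, Taxon U, and Taxon X show the derived state 'absent' for II, supporting them as a clade.
III: derived state 'absent' in Taxon P only — an autapomorphy, so it tells us nothing about relationships among taxa.
IV (derived state 'absent') is unique to Taxon U (autapomorphy; uninformative for grouping).
Only Taxon P, Taxon U, and Taxon X show the derived state 'present' for V, supporting them as a clade.
VI (derived state 'present') is shared by Taxon P, Taxon T, Taxon U, and Taxon X — a synapomorphy uniting that clade.
All ingroup taxa share the derived state 'absent' for VII; it defines the ingroup but does not resolve relationships within it.
Most parsimonious ingroup topology: ((((Taxon P,(Taxon U,Taxon X)),Taxon T),Taxon E),Taxon K).
The clade {Taxon P, Taxon T, Taxon U, Taxon X} is supported by VI: its derived state 'present' occurs in exactly those taxa and in no other taxon (including the outgroup).

VI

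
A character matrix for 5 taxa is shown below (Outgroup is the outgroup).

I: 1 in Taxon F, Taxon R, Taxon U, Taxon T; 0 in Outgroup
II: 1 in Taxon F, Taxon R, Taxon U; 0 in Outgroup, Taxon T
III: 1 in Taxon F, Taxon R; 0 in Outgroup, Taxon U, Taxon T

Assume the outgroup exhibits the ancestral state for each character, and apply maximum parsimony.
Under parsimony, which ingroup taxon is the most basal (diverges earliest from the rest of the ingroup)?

The outgroup has state '0' for every character, so '1' is the derived state throughout.
All ingroup taxa share the derived state '1' for I; it defines the ingroup but does not resolve relationships within it.
II: derived state '1' in Taxon F, Taxon R, and Taxon U only — synapomorphy for {Taxon F, Taxon R, Taxon U}.
Only Taxon F and Taxon R show the derived state '1' for III, supporting them as a clade.
Most parsimonious ingroup topology: (((Taxon F,Taxon R),Taxon U),Taxon T).
Taxon T is sister to the clade containing all other ingroup taxa, so it is the earliest-diverging (most basal) ingroup lineage.

Taxon T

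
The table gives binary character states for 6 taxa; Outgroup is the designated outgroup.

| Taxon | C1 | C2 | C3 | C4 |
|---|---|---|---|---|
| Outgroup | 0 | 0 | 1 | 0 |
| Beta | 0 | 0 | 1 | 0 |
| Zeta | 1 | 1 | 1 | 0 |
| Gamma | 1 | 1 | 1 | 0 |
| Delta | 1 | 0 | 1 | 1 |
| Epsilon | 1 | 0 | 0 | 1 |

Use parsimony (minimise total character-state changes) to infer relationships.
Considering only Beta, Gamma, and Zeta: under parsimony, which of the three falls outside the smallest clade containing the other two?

Character polarity is set by the outgroup: the derived state is whichever differs from the outgroup's state, so for C3 the derived state is '0', and for the remaining characters it is '1'.
C1 (derived state '1') is shared by Delta, Epsilon, Gamma, and Zeta — a synapomorphy uniting that clade.
Only Gamma and Zeta show the derived state '1' for C2, supporting them as a clade.
C3: derived state '0' in Epsilon only — an autapomorphy, so it tells us nothing about relationships among taxa.
C4: derived state '1' in Delta and Epsilon only — synapomorphy for {Delta, Epsilon}.
Most parsimonious ingroup topology: (Beta,((Zeta,Gamma),(Delta,Epsilon))).
Gamma and Zeta share a more recent common ancestor with each other than either does with Beta, so Beta is the least closely related of the three.

Beta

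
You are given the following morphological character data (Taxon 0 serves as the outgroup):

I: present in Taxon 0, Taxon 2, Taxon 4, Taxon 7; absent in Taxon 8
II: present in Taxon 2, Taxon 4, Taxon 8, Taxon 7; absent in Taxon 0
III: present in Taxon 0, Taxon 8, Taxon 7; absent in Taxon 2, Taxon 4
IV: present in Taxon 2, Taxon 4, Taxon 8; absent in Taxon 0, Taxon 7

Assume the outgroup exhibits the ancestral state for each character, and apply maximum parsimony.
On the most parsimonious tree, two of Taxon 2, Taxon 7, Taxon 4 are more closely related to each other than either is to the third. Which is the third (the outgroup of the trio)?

Taxon 7

Character polarity is set by the outgroup: the derived state is whichever differs from the outgroup's state, so for I, III the derived state is 'absent', and for the remaining characters it is 'present'.
I (derived state 'absent') is unique to Taxon 8 (autapomorphy; uninformative for grouping).
II (derived state 'present') is shared by all ingroup taxa — unites the whole ingroup.
III (derived state 'absent') is shared by Taxon 2 and Taxon 4 — a synapomorphy uniting that clade.
Only Taxon 2, Taxon 4, and Taxon 8 show the derived state 'present' for IV, supporting them as a clade.
Most parsimonious ingroup topology: (((Taxon 2,Taxon 4),Taxon 8),Taxon 7).
Taxon 2 and Taxon 4 share a more recent common ancestor with each other than either does with Taxon 7, so Taxon 7 is the least closely related of the three.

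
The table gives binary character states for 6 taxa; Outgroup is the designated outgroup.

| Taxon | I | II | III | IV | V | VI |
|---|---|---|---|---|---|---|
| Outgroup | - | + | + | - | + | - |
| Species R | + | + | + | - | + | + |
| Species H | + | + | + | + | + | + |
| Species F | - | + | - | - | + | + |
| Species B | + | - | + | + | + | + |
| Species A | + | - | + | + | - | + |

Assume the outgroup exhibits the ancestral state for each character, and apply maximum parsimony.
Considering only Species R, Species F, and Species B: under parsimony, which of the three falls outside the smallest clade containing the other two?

Species F

Character polarity is set by the outgroup: the derived state is whichever differs from the outgroup's state, so for II, III, V the derived state is '-', and for the remaining characters it is '+'.
Only Species A, Species B, Species H, and Species R show the derived state '+' for I, supporting them as a clade.
II: derived state '-' in Species A and Species B only — synapomorphy for {Species A, Species B}.
III (derived state '-') is unique to Species F (autapomorphy; uninformative for grouping).
IV: derived state '+' in Species A, Species B, and Species H only — synapomorphy for {Species A, Species B, Species H}.
V: derived state '-' in Species A only — an autapomorphy, so it tells us nothing about relationships among taxa.
VI (derived state '+') is shared by all ingroup taxa — unites the whole ingroup.
Most parsimonious ingroup topology: ((Species R,(Species H,(Species B,Species A))),Species F).
Species R and Species B share a more recent common ancestor with each other than either does with Species F, so Species F is the least closely related of the three.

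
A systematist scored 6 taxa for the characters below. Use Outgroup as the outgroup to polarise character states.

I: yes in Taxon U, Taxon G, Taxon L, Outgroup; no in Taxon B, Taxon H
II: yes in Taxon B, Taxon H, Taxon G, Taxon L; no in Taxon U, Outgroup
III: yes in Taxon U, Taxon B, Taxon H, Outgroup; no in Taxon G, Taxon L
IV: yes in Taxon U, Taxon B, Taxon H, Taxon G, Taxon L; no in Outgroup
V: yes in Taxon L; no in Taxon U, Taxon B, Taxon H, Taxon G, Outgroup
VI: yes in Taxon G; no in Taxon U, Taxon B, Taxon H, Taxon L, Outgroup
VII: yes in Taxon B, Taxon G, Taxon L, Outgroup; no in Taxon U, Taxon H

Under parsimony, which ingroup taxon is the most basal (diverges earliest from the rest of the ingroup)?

Character polarity is set by the outgroup: the derived state is whichever differs from the outgroup's state, so for I, III, VII the derived state is 'no', and for the remaining characters it is 'yes'.
I (derived state 'no') is shared by Taxon B and Taxon H — a synapomorphy uniting that clade.
Only Taxon B, Taxon G, Taxon H, and Taxon L show the derived state 'yes' for II, supporting them as a clade.
III: derived state 'no' in Taxon G and Taxon L only — synapomorphy for {Taxon G, Taxon L}.
All ingroup taxa share the derived state 'yes' for IV; it defines the ingroup but does not resolve relationships within it.
V: derived state 'yes' in Taxon L only — an autapomorphy, so it tells us nothing about relationships among taxa.
VI (derived state 'yes') is unique to Taxon G (autapomorphy; uninformative for grouping).
VII groups Taxon H and Taxon U, which is incompatible with the clades supported by the remaining characters; treating it as convergent (homoplasy) costs fewer steps than any alternative tree.
Most parsimonious ingroup topology: (((Taxon G,Taxon L),(Taxon H,Taxon B)),Taxon U).
Taxon U is sister to the clade containing all other ingroup taxa, so it is the earliest-diverging (most basal) ingroup lineage.

Taxon U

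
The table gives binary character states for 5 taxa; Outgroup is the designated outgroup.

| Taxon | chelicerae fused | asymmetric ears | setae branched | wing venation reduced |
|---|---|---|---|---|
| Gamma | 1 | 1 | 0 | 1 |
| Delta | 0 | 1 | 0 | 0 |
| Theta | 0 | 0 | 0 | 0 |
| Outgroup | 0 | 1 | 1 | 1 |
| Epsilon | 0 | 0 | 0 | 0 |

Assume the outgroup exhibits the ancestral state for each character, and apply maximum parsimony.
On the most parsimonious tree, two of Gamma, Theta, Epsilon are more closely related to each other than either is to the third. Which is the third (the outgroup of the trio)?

Character polarity is set by the outgroup: the derived state is whichever differs from the outgroup's state, so for asymmetric ears, setae branched, wing venation reduced the derived state is '0', and for the remaining characters it is '1'.
chelicerae fused (derived state '1') is unique to Gamma (autapomorphy; uninformative for grouping).
asymmetric ears (derived state '0') is shared by Epsilon and Theta — a synapomorphy uniting that clade.
setae branched (derived state '0') is shared by all ingroup taxa — unites the whole ingroup.
wing venation reduced: derived state '0' in Delta, Epsilon, and Theta only — synapomorphy for {Delta, Epsilon, Theta}.
Most parsimonious ingroup topology: (((Epsilon,Theta),Delta),Gamma).
Epsilon and Theta share a more recent common ancestor with each other than either does with Gamma, so Gamma is the least closely related of the three.

Gamma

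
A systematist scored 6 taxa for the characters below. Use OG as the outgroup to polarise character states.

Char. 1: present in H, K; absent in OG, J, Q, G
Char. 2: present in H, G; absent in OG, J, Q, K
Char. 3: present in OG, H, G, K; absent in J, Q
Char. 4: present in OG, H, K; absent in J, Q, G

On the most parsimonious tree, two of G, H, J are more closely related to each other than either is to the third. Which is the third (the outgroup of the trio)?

Character polarity is set by the outgroup: the derived state is whichever differs from the outgroup's state, so for Char. 3, Char. 4 the derived state is 'absent', and for the remaining characters it is 'present'.
Only H and K show the derived state 'present' for Char. 1, supporting them as a clade.
Char. 2 groups G and H, which is incompatible with the clades supported by the remaining characters; treating it as convergent (homoplasy) costs fewer steps than any alternative tree.
Only J and Q show the derived state 'absent' for Char. 3, supporting them as a clade.
Only G, J, and Q show the derived state 'absent' for Char. 4, supporting them as a clade.
Most parsimonious ingroup topology: ((H,K),((J,Q),G)).
G and J share a more recent common ancestor with each other than either does with H, so H is the least closely related of the three.

H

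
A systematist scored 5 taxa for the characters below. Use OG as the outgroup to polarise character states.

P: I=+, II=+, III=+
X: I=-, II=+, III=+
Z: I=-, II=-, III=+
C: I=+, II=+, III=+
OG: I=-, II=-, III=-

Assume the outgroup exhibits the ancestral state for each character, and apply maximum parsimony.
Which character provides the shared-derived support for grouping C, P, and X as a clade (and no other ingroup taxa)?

II

The outgroup has state '-' for every character, so '+' is the derived state throughout.
I: derived state '+' in C and P only — synapomorphy for {C, P}.
II (derived state '+') is shared by C, P, and X — a synapomorphy uniting that clade.
III (derived state '+') is shared by all ingroup taxa — unites the whole ingroup.
Most parsimonious ingroup topology: ((X,(C,P)),Z).
The clade {C, P, X} is supported by II: its derived state '+' occurs in exactly those taxa and in no other taxon (including the outgroup).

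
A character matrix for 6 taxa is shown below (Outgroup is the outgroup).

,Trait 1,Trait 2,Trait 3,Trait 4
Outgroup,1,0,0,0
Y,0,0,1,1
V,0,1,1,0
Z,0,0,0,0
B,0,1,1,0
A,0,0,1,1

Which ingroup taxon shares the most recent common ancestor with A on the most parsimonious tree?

Y

Character polarity is set by the outgroup: the derived state is whichever differs from the outgroup's state, so for Trait 1 the derived state is '0', and for the remaining characters it is '1'.
All ingroup taxa share the derived state '0' for Trait 1; it defines the ingroup but does not resolve relationships within it.
Only B and V show the derived state '1' for Trait 2, supporting them as a clade.
Trait 3: derived state '1' in A, B, V, and Y only — synapomorphy for {A, B, V, Y}.
Only A and Y show the derived state '1' for Trait 4, supporting them as a clade.
Most parsimonious ingroup topology: (((Y,A),(V,B)),Z).
A and Y form a cherry on this tree, so they are sister taxa.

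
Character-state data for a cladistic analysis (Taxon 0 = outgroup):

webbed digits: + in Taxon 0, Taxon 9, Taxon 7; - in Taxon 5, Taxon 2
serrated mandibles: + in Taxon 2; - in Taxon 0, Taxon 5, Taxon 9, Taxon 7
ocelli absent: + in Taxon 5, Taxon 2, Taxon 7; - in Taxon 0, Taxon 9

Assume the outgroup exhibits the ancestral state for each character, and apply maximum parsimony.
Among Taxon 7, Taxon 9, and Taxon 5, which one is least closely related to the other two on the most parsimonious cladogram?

Taxon 9

Character polarity is set by the outgroup: the derived state is whichever differs from the outgroup's state, so for webbed digits the derived state is '-', and for the remaining characters it is '+'.
webbed digits (derived state '-') is shared by Taxon 2 and Taxon 5 — a synapomorphy uniting that clade.
serrated mandibles: derived state '+' in Taxon 2 only — an autapomorphy, so it tells us nothing about relationships among taxa.
ocelli absent: derived state '+' in Taxon 2, Taxon 5, and Taxon 7 only — synapomorphy for {Taxon 2, Taxon 5, Taxon 7}.
Most parsimonious ingroup topology: (((Taxon 5,Taxon 2),Taxon 7),Taxon 9).
Taxon 5 and Taxon 7 share a more recent common ancestor with each other than either does with Taxon 9, so Taxon 9 is the least closely related of the three.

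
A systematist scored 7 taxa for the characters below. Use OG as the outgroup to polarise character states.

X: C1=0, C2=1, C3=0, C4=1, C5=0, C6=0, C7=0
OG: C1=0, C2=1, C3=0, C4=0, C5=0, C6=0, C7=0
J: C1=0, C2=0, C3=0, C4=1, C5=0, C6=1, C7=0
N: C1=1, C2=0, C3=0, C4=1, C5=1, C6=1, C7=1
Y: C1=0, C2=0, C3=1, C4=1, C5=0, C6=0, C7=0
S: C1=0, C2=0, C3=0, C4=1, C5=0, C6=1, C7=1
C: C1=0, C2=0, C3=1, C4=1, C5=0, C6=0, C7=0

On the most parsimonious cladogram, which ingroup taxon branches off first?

Character polarity is set by the outgroup: the derived state is whichever differs from the outgroup's state, so for C2 the derived state is '0', and for the remaining characters it is '1'.
C1 (derived state '1') is unique to N (autapomorphy; uninformative for grouping).
C2: derived state '0' in C, J, N, S, and Y only — synapomorphy for {C, J, N, S, Y}.
C3: derived state '1' in C and Y only — synapomorphy for {C, Y}.
All ingroup taxa share the derived state '1' for C4; it defines the ingroup but does not resolve relationships within it.
C5: derived state '1' in N only — an autapomorphy, so it tells us nothing about relationships among taxa.
C6 (derived state '1') is shared by J, N, and S — a synapomorphy uniting that clade.
C7 (derived state '1') is shared by N and S — a synapomorphy uniting that clade.
Most parsimonious ingroup topology: (X,((J,(S,N)),(C,Y))).
X is sister to the clade containing all other ingroup taxa, so it is the earliest-diverging (most basal) ingroup lineage.

X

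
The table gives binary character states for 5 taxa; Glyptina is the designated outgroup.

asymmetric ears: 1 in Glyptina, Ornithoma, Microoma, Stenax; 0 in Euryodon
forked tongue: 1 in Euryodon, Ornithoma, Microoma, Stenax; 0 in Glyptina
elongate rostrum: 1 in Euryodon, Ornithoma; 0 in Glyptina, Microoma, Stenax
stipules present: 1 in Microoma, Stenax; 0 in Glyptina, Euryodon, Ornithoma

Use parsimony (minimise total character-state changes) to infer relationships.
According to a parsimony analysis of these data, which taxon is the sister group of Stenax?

Microoma

Character polarity is set by the outgroup: the derived state is whichever differs from the outgroup's state, so for asymmetric ears the derived state is '0', and for the remaining characters it is '1'.
asymmetric ears (derived state '0') is unique to Euryodon (autapomorphy; uninformative for grouping).
All ingroup taxa share the derived state '1' for forked tongue; it defines the ingroup but does not resolve relationships within it.
Only Euryodon and Ornithoma show the derived state '1' for elongate rostrum, supporting them as a clade.
stipules present (derived state '1') is shared by Microoma and Stenax — a synapomorphy uniting that clade.
Most parsimonious ingroup topology: ((Euryodon,Ornithoma),(Microoma,Stenax)).
Stenax and Microoma form a cherry on this tree, so they are sister taxa.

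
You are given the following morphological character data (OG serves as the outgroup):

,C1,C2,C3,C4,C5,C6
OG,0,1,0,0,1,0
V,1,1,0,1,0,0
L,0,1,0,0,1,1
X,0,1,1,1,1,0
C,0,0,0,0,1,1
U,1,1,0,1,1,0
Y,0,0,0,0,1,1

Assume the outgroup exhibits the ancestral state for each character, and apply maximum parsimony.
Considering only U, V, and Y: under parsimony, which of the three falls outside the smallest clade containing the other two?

Character polarity is set by the outgroup: the derived state is whichever differs from the outgroup's state, so for C2, C5 the derived state is '0', and for the remaining characters it is '1'.
C1: derived state '1' in U and V only — synapomorphy for {U, V}.
C2: derived state '0' in C and Y only — synapomorphy for {C, Y}.
C3 (derived state '1') is unique to X (autapomorphy; uninformative for grouping).
C4 (derived state '1') is shared by U, V, and X — a synapomorphy uniting that clade.
C5 (derived state '0') is unique to V (autapomorphy; uninformative for grouping).
C6: derived state '1' in C, L, and Y only — synapomorphy for {C, L, Y}.
Most parsimonious ingroup topology: (((V,U),X),(L,(C,Y))).
U and V share a more recent common ancestor with each other than either does with Y, so Y is the least closely related of the three.

Y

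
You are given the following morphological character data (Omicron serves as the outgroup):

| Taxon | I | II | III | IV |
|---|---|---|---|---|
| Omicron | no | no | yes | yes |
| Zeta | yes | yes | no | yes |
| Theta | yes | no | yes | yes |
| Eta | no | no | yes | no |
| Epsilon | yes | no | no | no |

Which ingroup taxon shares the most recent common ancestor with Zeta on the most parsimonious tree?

Character polarity is set by the outgroup: the derived state is whichever differs from the outgroup's state, so for III, IV the derived state is 'no', and for the remaining characters it is 'yes'.
I: derived state 'yes' in Epsilon, Theta, and Zeta only — synapomorphy for {Epsilon, Theta, Zeta}.
II: derived state 'yes' in Zeta only — an autapomorphy, so it tells us nothing about relationships among taxa.
Only Epsilon and Zeta show the derived state 'no' for III, supporting them as a clade.
IV (state 'no') occurs in Epsilon and Eta but conflicts with the nesting implied by the other characters — most parsimoniously interpreted as homoplasy.
Most parsimonious ingroup topology: (((Zeta,Epsilon),Theta),Eta).
Zeta and Epsilon form a cherry on this tree, so they are sister taxa.

Epsilon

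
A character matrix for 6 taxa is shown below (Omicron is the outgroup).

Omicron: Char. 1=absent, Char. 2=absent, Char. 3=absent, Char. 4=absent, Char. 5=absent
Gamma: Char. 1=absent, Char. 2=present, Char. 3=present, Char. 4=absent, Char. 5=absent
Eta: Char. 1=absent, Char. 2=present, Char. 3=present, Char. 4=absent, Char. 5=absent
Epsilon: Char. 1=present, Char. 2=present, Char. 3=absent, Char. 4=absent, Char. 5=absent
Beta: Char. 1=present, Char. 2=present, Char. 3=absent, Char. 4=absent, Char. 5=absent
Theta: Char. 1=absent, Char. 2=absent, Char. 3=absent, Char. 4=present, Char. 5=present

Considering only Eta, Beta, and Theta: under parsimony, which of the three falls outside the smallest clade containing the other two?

The outgroup has state 'absent' for every character, so 'present' is the derived state throughout.
Char. 1: derived state 'present' in Beta and Epsilon only — synapomorphy for {Beta, Epsilon}.
Char. 2 (derived state 'present') is shared by Beta, Epsilon, Eta, and Gamma — a synapomorphy uniting that clade.
Char. 3: derived state 'present' in Eta and Gamma only — synapomorphy for {Eta, Gamma}.
Char. 4: derived state 'present' in Theta only — an autapomorphy, so it tells us nothing about relationships among taxa.
Char. 5: derived state 'present' in Theta only — an autapomorphy, so it tells us nothing about relationships among taxa.
Most parsimonious ingroup topology: (((Gamma,Eta),(Epsilon,Beta)),Theta).
Beta and Eta share a more recent common ancestor with each other than either does with Theta, so Theta is the least closely related of the three.

Theta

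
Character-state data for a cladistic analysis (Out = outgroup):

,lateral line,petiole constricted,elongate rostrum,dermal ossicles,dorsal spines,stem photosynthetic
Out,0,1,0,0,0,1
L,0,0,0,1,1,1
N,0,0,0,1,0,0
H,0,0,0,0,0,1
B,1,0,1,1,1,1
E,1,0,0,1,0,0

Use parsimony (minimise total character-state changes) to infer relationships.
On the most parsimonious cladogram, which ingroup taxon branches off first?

Character polarity is set by the outgroup: the derived state is whichever differs from the outgroup's state, so for petiole constricted, stem photosynthetic the derived state is '0', and for the remaining characters it is '1'.
lateral line groups B and E, which is incompatible with the clades supported by the remaining characters; treating it as convergent (homoplasy) costs fewer steps than any alternative tree.
All ingroup taxa share the derived state '0' for petiole constricted; it defines the ingroup but does not resolve relationships within it.
elongate rostrum: derived state '1' in B only — an autapomorphy, so it tells us nothing about relationships among taxa.
Only B, E, L, and N show the derived state '1' for dermal ossicles, supporting them as a clade.
dorsal spines (derived state '1') is shared by B and L — a synapomorphy uniting that clade.
Only E and N show the derived state '0' for stem photosynthetic, supporting them as a clade.
Most parsimonious ingroup topology: (((L,B),(N,E)),H).
H is sister to the clade containing all other ingroup taxa, so it is the earliest-diverging (most basal) ingroup lineage.

H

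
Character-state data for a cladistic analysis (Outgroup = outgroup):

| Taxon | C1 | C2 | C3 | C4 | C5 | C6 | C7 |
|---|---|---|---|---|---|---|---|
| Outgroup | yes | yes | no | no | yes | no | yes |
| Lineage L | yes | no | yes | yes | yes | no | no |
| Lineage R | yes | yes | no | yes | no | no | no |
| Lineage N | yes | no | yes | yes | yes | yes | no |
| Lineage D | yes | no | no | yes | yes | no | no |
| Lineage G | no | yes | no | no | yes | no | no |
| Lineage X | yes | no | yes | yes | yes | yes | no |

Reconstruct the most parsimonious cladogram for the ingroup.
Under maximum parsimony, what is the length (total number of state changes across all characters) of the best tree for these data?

7

Character polarity is set by the outgroup: the derived state is whichever differs from the outgroup's state, so for C1, C2, C5, C7 the derived state is 'no', and for the remaining characters it is 'yes'.
C1 (derived state 'no') is unique to Lineage G (autapomorphy; uninformative for grouping).
C2 (derived state 'no') is shared by Lineage D, Lineage L, Lineage N, and Lineage X — a synapomorphy uniting that clade.
Only Lineage L, Lineage N, and Lineage X show the derived state 'yes' for C3, supporting them as a clade.
C4: derived state 'yes' in Lineage D, Lineage L, Lineage N, Lineage R, and Lineage X only — synapomorphy for {Lineage D, Lineage L, Lineage N, Lineage R, Lineage X}.
C5 (derived state 'no') is unique to Lineage R (autapomorphy; uninformative for grouping).
C6: derived state 'yes' in Lineage N and Lineage X only — synapomorphy for {Lineage N, Lineage X}.
C7 (derived state 'no') is shared by all ingroup taxa — unites the whole ingroup.
Most parsimonious ingroup topology: ((((Lineage L,(Lineage N,Lineage X)),Lineage D),Lineage R),Lineage G).
Changes per character on this tree: C1: 1; C2: 1; C3: 1; C4: 1; C5: 1; C6: 1; C7: 1.
Total = 7.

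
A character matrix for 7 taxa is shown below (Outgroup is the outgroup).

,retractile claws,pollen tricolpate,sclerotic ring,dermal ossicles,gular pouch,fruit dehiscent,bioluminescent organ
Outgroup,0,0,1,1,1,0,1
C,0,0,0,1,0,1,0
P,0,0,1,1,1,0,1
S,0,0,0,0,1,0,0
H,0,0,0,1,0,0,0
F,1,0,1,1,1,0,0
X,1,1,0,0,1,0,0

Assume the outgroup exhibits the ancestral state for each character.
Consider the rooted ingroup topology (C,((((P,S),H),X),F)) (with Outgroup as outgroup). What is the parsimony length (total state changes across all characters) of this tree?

13

Map each character onto (C,((((P,S),H),X),F)) (rooted by Outgroup) and count the minimum state changes it requires (Fitch parsimony):
retractile claws: 2; pollen tricolpate: 1; sclerotic ring: 3; dermal ossicles: 2; gular pouch: 2; fruit dehiscent: 1; bioluminescent organ: 2.
Total tree length = 13.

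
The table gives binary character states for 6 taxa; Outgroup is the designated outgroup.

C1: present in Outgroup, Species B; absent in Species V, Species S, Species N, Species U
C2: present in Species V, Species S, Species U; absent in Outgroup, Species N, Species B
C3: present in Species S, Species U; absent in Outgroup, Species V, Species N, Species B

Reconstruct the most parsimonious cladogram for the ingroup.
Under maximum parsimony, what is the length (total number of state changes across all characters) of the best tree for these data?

3

Character polarity is set by the outgroup: the derived state is whichever differs from the outgroup's state, so for C1 the derived state is 'absent', and for the remaining characters it is 'present'.
Only Species N, Species S, Species U, and Species V show the derived state 'absent' for C1, supporting them as a clade.
Only Species S, Species U, and Species V show the derived state 'present' for C2, supporting them as a clade.
C3: derived state 'present' in Species S and Species U only — synapomorphy for {Species S, Species U}.
Most parsimonious ingroup topology: (((Species V,(Species S,Species U)),Species N),Species B).
Changes per character on this tree: C1: 1; C2: 1; C3: 1.
Total = 3.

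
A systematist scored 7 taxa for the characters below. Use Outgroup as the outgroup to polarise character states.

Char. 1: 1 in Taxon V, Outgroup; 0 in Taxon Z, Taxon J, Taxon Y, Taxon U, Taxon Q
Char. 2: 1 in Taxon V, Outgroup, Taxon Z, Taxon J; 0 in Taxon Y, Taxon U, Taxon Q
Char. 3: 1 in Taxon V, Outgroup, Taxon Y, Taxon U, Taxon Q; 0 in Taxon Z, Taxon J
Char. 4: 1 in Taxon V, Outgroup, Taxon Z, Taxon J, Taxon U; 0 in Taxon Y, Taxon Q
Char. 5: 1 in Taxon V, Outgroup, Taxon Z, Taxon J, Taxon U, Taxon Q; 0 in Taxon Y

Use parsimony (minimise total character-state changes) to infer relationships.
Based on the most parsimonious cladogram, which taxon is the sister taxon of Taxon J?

Taxon Z

The outgroup has state '1' for every character, so '0' is the derived state throughout.
Only Taxon J, Taxon Q, Taxon U, Taxon Y, and Taxon Z show the derived state '0' for Char. 1, supporting them as a clade.
Only Taxon Q, Taxon U, and Taxon Y show the derived state '0' for Char. 2, supporting them as a clade.
Char. 3: derived state '0' in Taxon J and Taxon Z only — synapomorphy for {Taxon J, Taxon Z}.
Char. 4 (derived state '0') is shared by Taxon Q and Taxon Y — a synapomorphy uniting that clade.
Char. 5: derived state '0' in Taxon Y only — an autapomorphy, so it tells us nothing about relationships among taxa.
Most parsimonious ingroup topology: (((Taxon J,Taxon Z),((Taxon Y,Taxon Q),Taxon U)),Taxon V).
Taxon J and Taxon Z form a cherry on this tree, so they are sister taxa.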